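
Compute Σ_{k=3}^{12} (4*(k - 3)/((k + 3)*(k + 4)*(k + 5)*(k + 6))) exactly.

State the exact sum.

Σ = 5/714

The ratio is (k - 2)*(k + 3)/((k - 3)*(k + 7)).
So A=k + 3 and B=k + 7, with C=k - 3.
Key eq: (k + 3)·f(k+1) = (k + 6)·f(k) + (k - 3).
Bound: deg f ≤ 3.
Match coefficients ⇒ f(k) = -k*(k**2 + 12*k + 107)/120.
R(k) = B(k−1)·f(k)/C(k) = -k*(k + 6)*(k**2 + 12*k + 107)/(120*(k - 3)); s_k = R·t_k = k*(-k**2 - 12*k - 107)/(30*(k + 3)*(k + 4)*(k + 5)).
Δs = 4*(k - 3)/(k**4 + 18*k**3 + 119*k**2 + 342*k + 360), as required.
Evaluate s at k=13 and k=3: -13/340 and -19/420; difference 5/714.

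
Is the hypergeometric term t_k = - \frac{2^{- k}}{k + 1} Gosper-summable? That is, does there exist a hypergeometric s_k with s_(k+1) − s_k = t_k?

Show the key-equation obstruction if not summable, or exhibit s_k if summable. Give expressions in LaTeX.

The ratio is (k + 1)/(2*(k + 2)).
Normal form (A,B,C) = (k/2 + 1/2, k + 2, 1).
Solve (k/2 + 1/2)·f(k+1) − (k + 1)·f(k) = 1.
deg f ≤ -1 (via 1,1,0).
deg f ≤ -1 is impossible — no certificate.

No — negative degree bound, so no certificate f.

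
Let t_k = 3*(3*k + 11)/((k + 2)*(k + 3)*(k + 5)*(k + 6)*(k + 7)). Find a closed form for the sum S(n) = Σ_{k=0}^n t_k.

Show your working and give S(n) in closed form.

t_(k+1)/t_k = (k + 2)*(k + 5)*(3*k + 14)/((k + 4)*(k + 8)*(3*k + 11)).
Normal form (A,B,C) = (k + 2, k + 8, k**2 + 23*k/3 + 44/3).
Key eq: (k + 2)·f(k+1) = (k + 7)·f(k) + (k**2 + 23*k/3 + 44/3).
d = 5 from the (1,1,2) case.
Solving with deg f ≤ 5: f(k) = k*(k + 3)*(k + 4)*(k**2 + 13*k + 52)/180.
R(k) = B(k−1)·f(k)/C(k) = k*(k + 3)*(k + 7)*(k**2 + 13*k + 52)/(60*(3*k + 11)); s_k = R·t_k = k*(k**2 + 13*k + 52)/(20*(k**3 + 13*k**2 + 52*k + 60)).
Verify: 3*(3*k + 11)/(k**5 + 23*k**4 + 203*k**3 + 853*k**2 + 1692*k + 1260) matches t_k.
Telescope: S(n) = s_(n+1) − s_(0) = (n**3 + 16*n**2 + 81*n + 66)/(20*(n**3 + 16*n**2 + 81*n + 126)) − (0) = (n**3 + 16*n**2 + 81*n + 66)/(20*(n**3 + 16*n**2 + 81*n + 126)).

S(n) = (n**3 + 16*n**2 + 81*n + 66)/(20*(n**3 + 16*n**2 + 81*n + 126))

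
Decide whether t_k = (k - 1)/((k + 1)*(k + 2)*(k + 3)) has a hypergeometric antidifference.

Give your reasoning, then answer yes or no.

The ratio is k*(k + 1)/((k - 1)*(k + 4)).
Take A(k)=k + 1, B(k)=k + 4, C(k)=k - 1.
Key eq: (k + 1)·f(k+1) = (k + 3)·f(k) + (k - 1).
d = 2 from the (1,1,1) case.
Match coefficients ⇒ f(k) = -k.
Certificate R = B(k−1)f/C = -k*(k + 3)/(k - 1) gives s_k = -k/((k + 1)*(k + 2)).
s_(k+1) − s_k = (k - 1)/(k**3 + 6*k**2 + 11*k + 6) = t_k.

Yes. s_k = -k/((k + 1)*(k + 2)).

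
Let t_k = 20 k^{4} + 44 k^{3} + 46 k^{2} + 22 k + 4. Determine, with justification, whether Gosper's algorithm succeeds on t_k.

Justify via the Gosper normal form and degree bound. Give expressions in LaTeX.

Yes. s_k = 4 k^{5} + k^{4} - k^{2}.

Compute t_(k+1)/t_k: get (10*k**4 + 62*k**3 + 149*k**2 + 163*k + 68)/(10*k**4 + 22*k**3 + 23*k**2 + 11*k + 2).
A = 1, B = 1, C = k**4 + 11*k**3/5 + 23*k**2/10 + 11*k/10 + 1/5.
Solve (1)·f(k+1) − (1)·f(k) = k**4 + 11*k**3/5 + 23*k**2/10 + 11*k/10 + 1/5.
deg f ≤ 5 (via 0,0,4).
Coefficient equations give f(k) = k**2*(4*k**3 + k**2 - 1)/20.
Certificate R = B(k−1)f/C = k**2*(4*k**3 + k**2 - 1)/(2*(10*k**4 + 22*k**3 + 23*k**2 + 11*k + 2)) gives s_k = 4*k**5 + k**4 - k**2.
Δs = 20*k**4 + 44*k**3 + 46*k**2 + 22*k + 4, as required.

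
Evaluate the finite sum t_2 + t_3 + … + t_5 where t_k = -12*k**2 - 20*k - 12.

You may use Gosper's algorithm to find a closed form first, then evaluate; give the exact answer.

Step 1: r(k) = (3*k**2 + 11*k + 11)/(3*k**2 + 5*k + 3).
A = 1, B = 1, C = k**2 + 5*k/3 + 1.
Key eq: (1)·f(k+1) = (1)·f(k) + (k**2 + 5*k/3 + 1).
deg f ≤ 3 (via 0,0,2).
Solve for f: f(k) = k*(k**2 + k + 1)/3 (degree 3 ≤ 3).
R(k) = B(k−1)·f(k)/C(k) = k*(k**2 + k + 1)/(3*k**2 + 5*k + 3); s_k = R·t_k = 4*k*(-k**2 - k - 1).
Δs = -12*k**2 - 20*k - 12, as required.
Sum = s_(6) − s_(2); s_(6) = -1032, s_(2) = -56 ⇒ -976.

Σ = -976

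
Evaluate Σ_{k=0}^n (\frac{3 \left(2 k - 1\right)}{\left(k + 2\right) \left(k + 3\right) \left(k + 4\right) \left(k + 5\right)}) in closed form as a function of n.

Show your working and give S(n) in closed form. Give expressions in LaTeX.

The ratio is (k + 2)*(2*k + 1)/((k + 6)*(2*k - 1)).
Gosper form: A/B · C(k+1)/C(k) with A=k + 2, B=k + 6, C=k - 1/2.
Set up (k + 2)·f(k+1) − (k + 5)·f(k) − (k - 1/2) = 0.
Degrees (1,1,1) ⇒ d ≤ 3.
Coefficient equations give f(k) = k*(k**2 + 9*k - 46)/144.
So s_k = (B(k−1)f/C)·t_k = (k*(k + 5)*(k**2 + 9*k - 46)/(72*(2*k - 1)))·t_k = k*(k**2 + 9*k - 46)/(24*(k + 2)*(k + 3)*(k + 4)).
Verify: 3*(2*k - 1)/(k**4 + 14*k**3 + 71*k**2 + 154*k + 120) matches t_k.
Telescope: S(n) = s_(n+1) − s_(0) = (n**3 + 12*n**2 - 25*n - 36)/(24*(n**3 + 12*n**2 + 47*n + 60)) − (0) = (n**3 + 12*n**2 - 25*n - 36)/(24*(n**3 + 12*n**2 + 47*n + 60)).

S(n) = \frac{n^{3} + 12 n^{2} - 25 n - 36}{24 \left(n^{3} + 12 n^{2} + 47 n + 60\right)}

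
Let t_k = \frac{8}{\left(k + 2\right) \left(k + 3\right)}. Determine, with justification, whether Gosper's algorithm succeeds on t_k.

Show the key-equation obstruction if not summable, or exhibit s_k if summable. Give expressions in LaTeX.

Step 1: r(k) = (k + 2)/(k + 4).
Factor: A=k + 2; B=k + 4; C=1.
Need (k + 2)·f(k+1) − (k + 3)·f(k) = 1.
From deg A=1, deg B=1, deg C=0: d=1.
A polynomial solution: f(k) = k/2.
Get s_k = R·t_k = 4*k/(k + 2) with R(k) = B(k−1)f(k)/C(k) = k*(k + 3)/2.
Δs = 8/(k**2 + 5*k + 6), as required.

Yes. s_k = \frac{4 k}{k + 2}.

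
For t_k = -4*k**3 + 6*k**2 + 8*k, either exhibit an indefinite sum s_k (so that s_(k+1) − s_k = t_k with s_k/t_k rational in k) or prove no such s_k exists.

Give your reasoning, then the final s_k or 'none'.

The ratio is (2*k**3 + 3*k**2 - 4*k - 5)/(k*(2*k**2 - 3*k - 4)).
Normal form (A,B,C) = (1, 1, k**3 - 3*k**2/2 - 2*k).
Key eq: (1)·f(k+1) = (1)·f(k) + (k**3 - 3*k**2/2 - 2*k).
Degrees (0,0,3) ⇒ d ≤ 4.
Match coefficients ⇒ f(k) = k*(k - 1)*(k**2 - 3*k - 3)/4.
Get s_k = R·t_k = k*(-k**3 + 4*k**2 - 3) with R(k) = B(k−1)f(k)/C(k) = (k - 1)*(k**2 - 3*k - 3)/(2*(2*k**2 - 3*k - 4)).
Verify: 2*k*(-2*k**2 + 3*k + 4) matches t_k.

s_k = k*(-k**3 + 4*k**2 - 3)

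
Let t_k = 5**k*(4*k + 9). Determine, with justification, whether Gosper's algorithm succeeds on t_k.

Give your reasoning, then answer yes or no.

t_(k+1)/t_k = 5*(4*k + 13)/(4*k + 9).
So A=5 and B=1, with C=k + 9/4.
Key eq: (5)·f(k+1) = (1)·f(k) + (k + 9/4).
From deg A=0, deg B=0, deg C=1: d=1.
Solving with deg f ≤ 1: f(k) = (k + 1)/4.
Then R = B(k−1)f/C = (k + 1)/(4*k + 9), so s_k = R(k)·t_k = 5**k*(k + 1).
Check: Δs_k = 5**k*(4*k + 9). ✓

Yes. s_k = 5**k*(k + 1).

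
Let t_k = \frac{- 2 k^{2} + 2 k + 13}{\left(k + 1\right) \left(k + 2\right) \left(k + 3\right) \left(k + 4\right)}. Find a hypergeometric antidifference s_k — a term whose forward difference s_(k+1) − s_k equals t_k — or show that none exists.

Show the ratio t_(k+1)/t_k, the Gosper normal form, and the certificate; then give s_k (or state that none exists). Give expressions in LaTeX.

s_k = \frac{k \left(k^{2} + 10 k + 15\right)}{2 \left(k + 1\right) \left(k + 2\right) \left(k + 3\right)}

Step 1: r(k) = (k + 1)*(2*k - 2*(k + 1)**2 + 15)/((k + 5)*(-2*k**2 + 2*k + 13)).
So A=k + 1 and B=k + 5, with C=k**2 - k - 13/2.
Solve (k + 1)·f(k+1) − (k + 4)·f(k) = k**2 - k - 13/2.
Bound: deg f ≤ 3.
Match coefficients ⇒ f(k) = -k*(k**2 + 10*k + 15)/4.
Get s_k = R·t_k = k*(k**2 + 10*k + 15)/(2*(k + 1)*(k + 2)*(k + 3)) with R(k) = B(k−1)f(k)/C(k) = -k*(k + 4)*(k**2 + 10*k + 15)/(2*(2*k**2 - 2*k - 13)).
s_(k+1) − s_k = (-2*k**2 + 2*k + 13)/(k**4 + 10*k**3 + 35*k**2 + 50*k + 24) = t_k.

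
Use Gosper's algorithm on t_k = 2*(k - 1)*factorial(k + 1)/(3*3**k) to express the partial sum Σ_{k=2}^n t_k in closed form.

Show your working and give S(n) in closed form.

S(n) = -4/3 + 2*factorial(n + 2)/(3*3**n)

Compute t_(k+1)/t_k: get k*(k + 2)/(3*(k - 1)).
Factor: A=k/3 + 2/3; B=1; C=k - 1.
Need (k/3 + 2/3)·f(k+1) − (1)·f(k) = k - 1.
Bound: deg f ≤ 0.
Solve for f: f(k) = 3 (degree 0 ≤ 0).
So s_k = (B(k−1)f/C)·t_k = (3/(k - 1))·t_k = 2*factorial(k + 1)/3**k.
s_(k+1) − s_k = 2*(k - 1)*factorial(k + 1)/(3*3**k) = t_k.
Telescope: S(n) = s_(n+1) − s_(2) = 2*3**(-n - 1)*factorial(n + 2) − (4/3) = -4/3 + 2*factorial(n + 2)/(3*3**n).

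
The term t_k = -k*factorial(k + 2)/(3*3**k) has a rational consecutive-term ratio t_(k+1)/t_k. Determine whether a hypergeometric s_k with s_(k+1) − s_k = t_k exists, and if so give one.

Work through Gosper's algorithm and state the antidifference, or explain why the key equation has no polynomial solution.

Compute t_(k+1)/t_k: get (k + 1)*(k + 3)/(3*k).
A = k/3 + 1, B = 1, C = k.
Need (k/3 + 1)·f(k+1) − (1)·f(k) = k.
deg f ≤ 0 (via 1,0,1).
A polynomial solution: f(k) = 3.
R(k) = B(k−1)·f(k)/C(k) = 3/k; s_k = R·t_k = -factorial(k + 2)/3**k.
s_(k+1) − s_k = -k*factorial(k + 2)/(3*3**k) = t_k.

s_k = -factorial(k + 2)/3**k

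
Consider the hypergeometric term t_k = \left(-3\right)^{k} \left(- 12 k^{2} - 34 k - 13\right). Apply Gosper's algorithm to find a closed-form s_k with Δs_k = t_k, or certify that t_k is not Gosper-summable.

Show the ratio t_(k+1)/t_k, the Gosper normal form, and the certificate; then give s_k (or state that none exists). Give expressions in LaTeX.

Step 1: r(k) = 3*(-12*k**2 - 58*k - 59)/(12*k**2 + 34*k + 13).
Gosper form: A/B · C(k+1)/C(k) with A=-3, B=1, C=k**2 + 17*k/6 + 13/12.
f must satisfy (-3)·f(k+1) − (1)·f(k) = k**2 + 17*k/6 + 13/12.
d = 2 from the (0,0,2) case.
A polynomial solution: f(k) = -(3*k**2 + 4*k - 2)/12.
R(k) = B(k−1)·f(k)/C(k) = -(3*k**2 + 4*k - 2)/(12*k**2 + 34*k + 13); s_k = R·t_k = (-3)**k*(3*k**2 + 4*k - 2).
Verify: (-3)**k*(-12*k**2 - 34*k - 13) matches t_k.

s_k = \left(-3\right)^{k} \left(3 k^{2} + 4 k - 2\right)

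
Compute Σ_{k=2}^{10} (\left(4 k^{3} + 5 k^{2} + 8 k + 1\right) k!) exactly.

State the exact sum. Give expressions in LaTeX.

Step 1: r(k) = (4*k**4 + 21*k**3 + 47*k**2 + 48*k + 18)/(4*k**3 + 5*k**2 + 8*k + 1).
Normal form (A,B,C) = (k + 1, 1, k**3 + 5*k**2/4 + 2*k + 1/4).
f must satisfy (k + 1)·f(k+1) − (1)·f(k) = k**3 + 5*k**2/4 + 2*k + 1/4.
Degrees (1,0,3) ⇒ d ≤ 2.
Coefficient equations give f(k) = (k - 1)*(4*k + 1)/4.
Get s_k = R·t_k = (k - 1)*(4*k + 1)*factorial(k) with R(k) = B(k−1)f(k)/C(k) = (k - 1)*(4*k + 1)/(4*k**3 + 5*k**2 + 8*k + 1).
Check: Δs_k = (4*k**3 + 5*k**2 + 8*k + 1)*factorial(k). ✓
Telescoping: Σ = s_(11) − s_(2) = 17962560000 − (18) = 17962559982.

Σ = 17962559982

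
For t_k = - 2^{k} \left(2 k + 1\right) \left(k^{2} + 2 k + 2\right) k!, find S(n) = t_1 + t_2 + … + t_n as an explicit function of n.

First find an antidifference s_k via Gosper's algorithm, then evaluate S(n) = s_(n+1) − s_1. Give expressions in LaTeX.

Compute t_(k+1)/t_k: get 2*(k + 1)*(2*k + 3)*(2*k + (k + 1)**2 + 4)/((2*k + 1)*(k**2 + 2*k + 2)).
A = 2*k + 2, B = 1, C = k**3 + 5*k**2/2 + 3*k + 1.
Key eq: (2*k + 2)·f(k+1) = (1)·f(k) + (k**3 + 5*k**2/2 + 3*k + 1).
Degrees (1,0,3) ⇒ d ≤ 2.
Match coefficients ⇒ f(k) = k**2/2.
Certificate R = B(k−1)f/C = k**2/((2*k + 1)*(k**2 + 2*k + 2)) gives s_k = -2**k*k**2*factorial(k).
s_(k+1) − s_k = -2**k*(2*k + 1)*(k**2 + 2*k + 2)*factorial(k) = t_k.
Σ_(k=1)^n t_k = s_(n+1) − s_(1) = (-2**(n + 1)*(n + 1)**2*factorial(n + 1)) − (-2), i.e. -2*2**n*n**3*factorial(n) - 6*2**n*n**2*factorial(n) - 6*2**n*n*factorial(n) - 2*2**n*factorial(n) + 2.

S(n) = - 2 \cdot 2^{n} n^{3} n! - 6 \cdot 2^{n} n^{2} n! - 6 \cdot 2^{n} n n! - 2 \cdot 2^{n} n! + 2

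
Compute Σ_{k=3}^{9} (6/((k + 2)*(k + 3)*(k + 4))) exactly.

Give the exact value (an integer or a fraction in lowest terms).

Σ = 21/260

Ratio r(k) = (k + 2)/(k + 5).
So A=k + 2 and B=k + 5, with C=1.
f must satisfy (k + 2)·f(k+1) − (k + 4)·f(k) = 1.
d = 2 from the (1,1,0) case.
Solve for f: f(k) = k*(k + 5)/12 (degree 2 ≤ 2).
Get s_k = R·t_k = k*(k + 5)/(2*(k + 2)*(k + 3)) with R(k) = B(k−1)f(k)/C(k) = k*(k + 4)*(k + 5)/12.
Δs = 6/(k**3 + 9*k**2 + 26*k + 24), as required.
Σ_(k=3)^(9) t_k = s_(10) − s_(3) = 25/52 − (2/5) = 21/260.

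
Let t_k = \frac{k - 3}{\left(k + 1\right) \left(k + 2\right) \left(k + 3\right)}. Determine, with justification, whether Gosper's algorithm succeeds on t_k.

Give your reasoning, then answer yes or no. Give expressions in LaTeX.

Compute t_(k+1)/t_k: get (k - 2)*(k + 1)/((k - 3)*(k + 4)).
A = k + 1, B = k + 4, C = k - 3.
Solve (k + 1)·f(k+1) − (k + 3)·f(k) = k - 3.
From deg A=1, deg B=1, deg C=1: d=2.
Solving with deg f ≤ 2: f(k) = -k*(k + 5)/2.
So s_k = (B(k−1)f/C)·t_k = (-k*(k + 3)*(k + 5)/(2*(k - 3)))·t_k = k*(-k - 5)/(2*(k + 1)*(k + 2)).
Δs = (k - 3)/(k**3 + 6*k**2 + 11*k + 6), as required.

Yes. s_k = \frac{k \left(- k - 5\right)}{2 \left(k + 1\right) \left(k + 2\right)}.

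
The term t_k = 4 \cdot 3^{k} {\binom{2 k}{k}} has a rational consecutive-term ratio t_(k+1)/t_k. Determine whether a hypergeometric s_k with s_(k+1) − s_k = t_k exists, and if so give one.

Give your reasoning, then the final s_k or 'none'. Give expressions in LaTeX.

Step 1: r(k) = 6*(2*k + 1)/(k + 1).
So A=12*k + 6 and B=k + 1, with C=1.
Key eq: (12*k + 6)·f(k+1) = (k)·f(k) + (1).
Bound: deg f ≤ -1.
Negative degree bound (-1): no f exists, t_k not Gosper-summable.

no hypergeometric antidifference exists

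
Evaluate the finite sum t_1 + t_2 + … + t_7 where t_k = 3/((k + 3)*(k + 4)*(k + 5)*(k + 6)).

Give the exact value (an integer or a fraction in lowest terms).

Σ = 133/17160

Step 1: r(k) = (k + 3)/(k + 7).
A = k + 3, B = k + 7, C = 1.
Set up (k + 3)·f(k+1) − (k + 6)·f(k) − (1) = 0.
From deg A=1, deg B=1, deg C=0: d=3.
A polynomial solution: f(k) = k*(k**2 + 12*k + 47)/180.
Certificate R = B(k−1)f/C = k*(k + 6)*(k**2 + 12*k + 47)/180 gives s_k = k*(k**2 + 12*k + 47)/(60*(k + 3)*(k + 4)*(k + 5)).
Δs = 3/(k**4 + 18*k**3 + 119*k**2 + 342*k + 360), as required.
Σ_(k=1)^(7) t_k = s_(8) − s_(1) = 23/1430 − (1/120) = 133/17160.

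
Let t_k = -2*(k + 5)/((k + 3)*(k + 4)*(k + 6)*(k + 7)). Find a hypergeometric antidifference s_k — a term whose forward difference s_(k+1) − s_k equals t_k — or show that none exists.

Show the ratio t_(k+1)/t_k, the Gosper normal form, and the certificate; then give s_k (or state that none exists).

s_k = k*(-k - 9)/(18*(k**2 + 9*k + 18))

Ratio r(k) = (k + 3)*(k + 6)**2/((k + 5)**2*(k + 8)).
Normal form (A,B,C) = (k + 3, k + 8, k**2 + 10*k + 25).
f must satisfy (k + 3)·f(k+1) − (k + 7)·f(k) = k**2 + 10*k + 25.
Degrees (1,1,2) ⇒ d ≤ 4.
A polynomial solution: f(k) = k*(k + 4)*(k + 5)*(k + 9)/36.
Get s_k = R·t_k = k*(-k - 9)/(18*(k**2 + 9*k + 18)) with R(k) = B(k−1)f(k)/C(k) = k*(k + 4)*(k + 7)*(k + 9)/(36*(k + 5)).
Check: Δs_k = 2*(-k - 5)/(k**4 + 20*k**3 + 145*k**2 + 450*k + 504). ✓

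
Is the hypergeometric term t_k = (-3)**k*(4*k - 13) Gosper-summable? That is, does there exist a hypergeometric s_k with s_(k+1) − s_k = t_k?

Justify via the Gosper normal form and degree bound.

Yes. s_k = (-3)**k*(4 - k).

The ratio is 3*(9 - 4*k)/(4*k - 13).
Gosper form: A/B · C(k+1)/C(k) with A=-3, B=1, C=k - 13/4.
Need (-3)·f(k+1) − (1)·f(k) = k - 13/4.
Degrees (0,0,1) ⇒ d ≤ 1.
Coefficient equations give f(k) = -(k - 4)/4.
R(k) = B(k−1)·f(k)/C(k) = -(k - 4)/(4*k - 13); s_k = R·t_k = (-3)**k*(4 - k).
Check: Δs_k = (-3)**k*(4*k - 13). ✓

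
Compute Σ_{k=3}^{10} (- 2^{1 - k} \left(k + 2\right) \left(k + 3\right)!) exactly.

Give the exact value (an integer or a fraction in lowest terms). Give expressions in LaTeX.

Compute t_(k+1)/t_k: get (k + 3)*(k + 4)/(2*(k + 2)).
Gosper form: A/B · C(k+1)/C(k) with A=k/2 + 2, B=1, C=k + 2.
Need (k/2 + 2)·f(k+1) − (1)·f(k) = k + 2.
deg f ≤ 0 (via 1,0,1).
Solving with deg f ≤ 0: f(k) = 2.
Get s_k = R·t_k = -2**(2 - k)*factorial(k + 3) with R(k) = B(k−1)f(k)/C(k) = 2/(k + 2).
Verify: -2**(1 - k)*(k + 2)*factorial(k + 3) matches t_k.
Sum = s_(11) − s_(3); s_(11) = -170270100, s_(3) = -360 ⇒ -170269740.

Σ = -170269740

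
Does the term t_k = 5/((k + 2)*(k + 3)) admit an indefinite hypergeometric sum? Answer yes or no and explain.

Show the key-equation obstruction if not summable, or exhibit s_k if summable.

r(k) = (k + 2)/(k + 4) after simplifying.
A = k + 2, B = k + 4, C = 1.
Need (k + 2)·f(k+1) − (k + 3)·f(k) = 1.
From deg A=1, deg B=1, deg C=0: d=1.
Match coefficients ⇒ f(k) = k/2.
Certificate R = B(k−1)f/C = k*(k + 3)/2 gives s_k = 5*k/(2*(k + 2)).
s_(k+1) − s_k = 5/(k**2 + 5*k + 6) = t_k.

Yes. s_k = 5*k/(2*(k + 2)).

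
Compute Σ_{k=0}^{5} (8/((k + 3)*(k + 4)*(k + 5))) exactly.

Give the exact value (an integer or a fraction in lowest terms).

r(k) = (k + 3)/(k + 6) after simplifying.
Take A(k)=k + 3, B(k)=k + 6, C(k)=1.
Need (k + 3)·f(k+1) − (k + 5)·f(k) = 1.
Degrees (1,1,0) ⇒ d ≤ 2.
Solve for f: f(k) = k*(k + 7)/24 (degree 2 ≤ 2).
So s_k = (B(k−1)f/C)·t_k = (k*(k + 5)*(k + 7)/24)·t_k = k*(k + 7)/(3*(k + 3)*(k + 4)).
s_(k+1) − s_k = 8/(k**3 + 12*k**2 + 47*k + 60) = t_k.
Σ_(k=0)^(5) t_k = s_(6) − s_(0) = 13/45 − (0) = 13/45.

Σ = 13/45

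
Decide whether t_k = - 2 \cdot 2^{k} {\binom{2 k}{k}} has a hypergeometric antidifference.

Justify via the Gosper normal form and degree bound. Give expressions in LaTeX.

No — negative degree bound, so no certificate f.

Ratio r(k) = 4*(2*k + 1)/(k + 1).
Take A(k)=8*k + 4, B(k)=k + 1, C(k)=1.
Solve (8*k + 4)·f(k+1) − (k)·f(k) = 1.
Degrees (1,1,0) ⇒ d ≤ -1.
d = -1 < 0 ⇒ no nonzero polynomial f; not summable.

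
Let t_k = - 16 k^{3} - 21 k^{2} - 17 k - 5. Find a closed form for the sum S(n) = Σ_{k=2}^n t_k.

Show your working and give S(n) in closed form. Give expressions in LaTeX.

Compute t_(k+1)/t_k: get (16*k**3 + 69*k**2 + 107*k + 59)/(16*k**3 + 21*k**2 + 17*k + 5).
Normal form (A,B,C) = (1, 1, k**3 + 21*k**2/16 + 17*k/16 + 5/16).
f must satisfy (1)·f(k+1) − (1)·f(k) = k**3 + 21*k**2/16 + 17*k/16 + 5/16.
Degrees (0,0,3) ⇒ d ≤ 4.
Coefficient equations give f(k) = k**2*(4*k**2 - k + 2)/16.
R(k) = B(k−1)·f(k)/C(k) = k**2*(4*k**2 - k + 2)/(16*k**3 + 21*k**2 + 17*k + 5); s_k = R·t_k = k**2*(-4*k**2 + k - 2).
Verify: -16*k**3 - 21*k**2 - 17*k - 5 matches t_k.
Telescope: S(n) = s_(n+1) − s_(2) = -4*n**4 - 15*n**3 - 23*n**2 - 17*n - 5 − (-64) = -4*n**4 - 15*n**3 - 23*n**2 - 17*n + 59.

S(n) = - 4 n^{4} - 15 n^{3} - 23 n^{2} - 17 n + 59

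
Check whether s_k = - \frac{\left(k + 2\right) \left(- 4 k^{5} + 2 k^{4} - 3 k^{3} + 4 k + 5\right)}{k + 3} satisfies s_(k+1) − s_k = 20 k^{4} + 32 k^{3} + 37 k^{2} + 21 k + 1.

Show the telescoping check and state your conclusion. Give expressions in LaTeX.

Invalid: residual \frac{2 \left(- 8 k^{5} - 47 k^{4} - 65 k^{3} - 66 k^{2} - 34 k - 4\right)}{k^{2} + 7 k + 12} ≠ 0.

s_(k+1) = -(k + 3)*(4*k - 4*(k + 1)**5 + 2*(k + 1)**4 - 3*(k + 1)**3 + 9)/(k + 4)
s_(k+1) − s_k = (20*k**6 + 156*k**5 + 407*k**4 + 534*k**3 + 460*k**2 + 191*k + 4)/(k**2 + 7*k + 12)
(s_(k+1) − s_k) − t_k = 2*(-8*k**5 - 47*k**4 - 65*k**3 - 66*k**2 - 34*k - 4)/(k**2 + 7*k + 12)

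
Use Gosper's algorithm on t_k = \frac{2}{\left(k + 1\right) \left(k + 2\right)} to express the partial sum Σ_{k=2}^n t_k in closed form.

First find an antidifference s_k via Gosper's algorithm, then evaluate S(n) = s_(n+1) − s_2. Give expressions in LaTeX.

Ratio r(k) = (k + 1)/(k + 3).
Normal form (A,B,C) = (k + 1, k + 3, 1).
Solve (k + 1)·f(k+1) − (k + 2)·f(k) = 1.
Degrees (1,1,0) ⇒ d ≤ 1.
A polynomial solution: f(k) = k.
Then R = B(k−1)f/C = k*(k + 2), so s_k = R(k)·t_k = 2*k/(k + 1).
s_(k+1) − s_k = 2/(k**2 + 3*k + 2) = t_k.
Σ_(k=2)^n t_k = s_(n+1) − s_(2) = (2*(n + 1)/(n + 2)) − (4/3), i.e. 2*(n - 1)/(3*(n + 2)).

S(n) = \frac{2 \left(n - 1\right)}{3 \left(n + 2\right)}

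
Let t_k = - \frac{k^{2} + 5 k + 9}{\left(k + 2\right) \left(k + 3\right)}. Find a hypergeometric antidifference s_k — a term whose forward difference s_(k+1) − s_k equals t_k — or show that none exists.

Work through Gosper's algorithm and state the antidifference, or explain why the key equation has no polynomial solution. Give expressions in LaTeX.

The ratio is (k + 2)*(5*k + (k + 1)**2 + 14)/((k + 4)*(k**2 + 5*k + 9)).
Normal form (A,B,C) = (k + 2, k + 4, k**2 + 5*k + 9).
Set up (k + 2)·f(k+1) − (k + 3)·f(k) − (k**2 + 5*k + 9) = 0.
Degrees (1,1,2) ⇒ d ≤ 2.
Match coefficients ⇒ f(k) = k*(2*k + 7)/2.
So s_k = (B(k−1)f/C)·t_k = (k*(k + 3)*(2*k + 7)/(2*(k**2 + 5*k + 9)))·t_k = k*(-2*k - 7)/(2*(k + 2)).
Δs = (-k**2 - 5*k - 9)/(k**2 + 5*k + 6), as required.

s_k = \frac{k \left(- 2 k - 7\right)}{2 \left(k + 2\right)}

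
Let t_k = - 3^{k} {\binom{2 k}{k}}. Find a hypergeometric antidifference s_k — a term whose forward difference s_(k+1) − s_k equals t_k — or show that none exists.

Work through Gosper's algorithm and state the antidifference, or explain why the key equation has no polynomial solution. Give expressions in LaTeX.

t_(k+1)/t_k = 6*(2*k + 1)/(k + 1).
Normal form (A,B,C) = (12*k + 6, k + 1, 1).
Key eq: (12*k + 6)·f(k+1) = (k)·f(k) + (1).
Degrees (1,1,0) ⇒ d ≤ -1.
Negative degree bound (-1): no f exists, t_k not Gosper-summable.

no hypergeometric antidifference exists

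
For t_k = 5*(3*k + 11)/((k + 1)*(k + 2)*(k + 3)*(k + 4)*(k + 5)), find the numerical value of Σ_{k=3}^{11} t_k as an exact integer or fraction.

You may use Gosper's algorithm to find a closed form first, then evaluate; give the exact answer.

t_(k+1)/t_k = (k + 1)*(3*k + 14)/((k + 6)*(3*k + 11)).
So A=k + 1 and B=k + 6, with C=k + 11/3.
Solve (k + 1)·f(k+1) − (k + 5)·f(k) = k + 11/3.
d = 4 from the (1,1,1) case.
Solving with deg f ≤ 4: f(k) = k*(k + 3)*(k**2 + 7*k + 14)/24.
So s_k = (B(k−1)f/C)·t_k = (k*(k + 3)*(k + 5)*(k**2 + 7*k + 14)/(8*(3*k + 11)))·t_k = 5*k*(k**2 + 7*k + 14)/(8*(k**3 + 7*k**2 + 14*k + 8)).
Check: Δs_k = 5*(3*k + 11)/(k**5 + 15*k**4 + 85*k**3 + 225*k**2 + 274*k + 120). ✓
Σ_(k=3)^(11) t_k = s_(12) − s_(3) = 1815/2912 − (33/56) = 99/2912.

Σ = 99/2912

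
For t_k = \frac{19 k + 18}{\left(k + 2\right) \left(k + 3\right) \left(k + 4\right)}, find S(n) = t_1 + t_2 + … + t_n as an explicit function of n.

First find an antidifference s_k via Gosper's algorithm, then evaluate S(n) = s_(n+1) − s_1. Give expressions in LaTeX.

S(n) = \frac{n \left(47 n + 101\right)}{12 \left(n^{2} + 7 n + 12\right)}

t_(k+1)/t_k = (k + 2)*(19*k + 37)/((k + 5)*(19*k + 18)).
Gosper form: A/B · C(k+1)/C(k) with A=k + 2, B=k + 5, C=k + 18/19.
Need (k + 2)·f(k+1) − (k + 4)·f(k) = k + 18/19.
From deg A=1, deg B=1, deg C=1: d=2.
Coefficient equations give f(k) = k*(14*k + 13)/57.
R(k) = B(k−1)·f(k)/C(k) = k*(k + 4)*(14*k + 13)/(3*(19*k + 18)); s_k = R·t_k = k*(14*k + 13)/(3*(k + 2)*(k + 3)).
Δs = (19*k + 18)/(k**3 + 9*k**2 + 26*k + 24), as required.
Σ_(k=1)^n t_k = s_(n+1) − s_(1) = ((14*n**2 + 41*n + 27)/(3*(n**2 + 7*n + 12))) − (3/4), i.e. n*(47*n + 101)/(12*(n**2 + 7*n + 12)).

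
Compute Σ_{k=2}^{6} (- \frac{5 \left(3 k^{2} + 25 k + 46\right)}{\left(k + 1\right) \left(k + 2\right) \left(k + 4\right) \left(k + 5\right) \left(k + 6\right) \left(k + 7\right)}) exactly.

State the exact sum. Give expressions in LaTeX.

Σ = -625/20592

t_(k+1)/t_k = (k + 1)*(k + 4)*(25*k + 3*(k + 1)**2 + 71)/((k + 3)*(k + 8)*(3*k**2 + 25*k + 46)).
Gosper form: A/B · C(k+1)/C(k) with A=k + 1, B=k + 8, C=k**3 + 34*k**2/3 + 121*k/3 + 46.
Solve (k + 1)·f(k+1) − (k + 7)·f(k) = k**3 + 34*k**2/3 + 121*k/3 + 46.
From deg A=1, deg B=1, deg C=3: d=6.
Coefficient equations give f(k) = k*(k + 2)*(k + 3)*(k + 5)*(k**2 + 11*k + 34)/72.
Get s_k = R·t_k = 5*k*(-k**2 - 11*k - 34)/(24*(k**3 + 11*k**2 + 34*k + 24)) with R(k) = B(k−1)f(k)/C(k) = k*(k + 2)*(k + 5)*(k + 7)*(k**2 + 11*k + 34)/(24*(3*k**2 + 25*k + 46)).
s_(k+1) − s_k = 5*(-3*k**2 - 25*k - 46)/(k**6 + 25*k**5 + 247*k**4 + 1219*k**3 + 3112*k**2 + 3796*k + 1680) = t_k.
Σ_(k=2)^(6) t_k = s_(7) − s_(2) = -175/858 − (-25/144) = -625/20592.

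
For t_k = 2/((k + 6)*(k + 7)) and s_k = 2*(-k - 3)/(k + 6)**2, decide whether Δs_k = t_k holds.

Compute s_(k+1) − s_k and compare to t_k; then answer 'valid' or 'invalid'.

Invalid: residual 6*(-2*k - 13)/(k**4 + 26*k**3 + 253*k**2 + 1092*k + 1764) ≠ 0.

s_(k+1) = 2*(-k - 4)/(k + 7)**2
s_(k+1) − s_k = 2*(k**2 + 7*k + 3)/(k**4 + 26*k**3 + 253*k**2 + 1092*k + 1764)
(s_(k+1) − s_k) − t_k = 6*(-2*k - 13)/(k**4 + 26*k**3 + 253*k**2 + 1092*k + 1764)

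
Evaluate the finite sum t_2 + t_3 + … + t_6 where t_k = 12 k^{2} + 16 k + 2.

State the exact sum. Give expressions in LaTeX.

Σ = 1410

r(k) = (6*k**2 + 20*k + 15)/(6*k**2 + 8*k + 1) after simplifying.
Factor: A=1; B=1; C=k**2 + 4*k/3 + 1/6.
Solve (1)·f(k+1) − (1)·f(k) = k**2 + 4*k/3 + 1/6.
d = 3 from the (0,0,2) case.
Solve for f: f(k) = k*(2*k**2 + k - 2)/6 (degree 3 ≤ 3).
Get s_k = R·t_k = 2*k*(2*k**2 + k - 2) with R(k) = B(k−1)f(k)/C(k) = k*(2*k**2 + k - 2)/(6*k**2 + 8*k + 1).
Check: Δs_k = 12*k**2 + 16*k + 2. ✓
Evaluate s at k=7 and k=2: 1442 and 32; difference 1410.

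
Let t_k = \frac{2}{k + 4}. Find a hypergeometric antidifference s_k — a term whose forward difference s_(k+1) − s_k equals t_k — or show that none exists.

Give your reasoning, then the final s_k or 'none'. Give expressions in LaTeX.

none (Gosper's algorithm certifies no s_k)

Compute t_(k+1)/t_k: get (k + 4)/(k + 5).
Normal form (A,B,C) = (k + 4, k + 5, 1).
Solve (k + 4)·f(k+1) − (k + 4)·f(k) = 1.
From deg A=1, deg B=1, deg C=0: d=0.
Generic f = c0 gives residual -1; -1 = 0 cannot hold, so t_k is not Gosper-summable.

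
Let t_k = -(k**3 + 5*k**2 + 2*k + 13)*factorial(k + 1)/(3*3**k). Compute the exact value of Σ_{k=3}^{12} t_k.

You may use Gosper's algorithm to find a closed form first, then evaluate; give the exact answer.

Σ = -78209226224/6561

Ratio r(k) = (k**4 + 10*k**3 + 31*k**2 + 51*k + 42)/(3*(k**3 + 5*k**2 + 2*k + 13)).
Factor: A=k/3 + 2/3; B=1; C=k**3 + 5*k**2 + 2*k + 13.
f must satisfy (k/3 + 2/3)·f(k+1) − (1)·f(k) = k**3 + 5*k**2 + 2*k + 13.
Bound: deg f ≤ 2.
A polynomial solution: f(k) = 3*(k**2 + 4*k - 3).
Get s_k = R·t_k = -(k**2 + 4*k - 3)*factorial(k + 1)/3**k with R(k) = B(k−1)f(k)/C(k) = 3*(k**2 + 4*k - 3)/(k**3 + 5*k**2 + 2*k + 13).
Δs = -(k**3 + 5*k**2 + 2*k + 13)*factorial(k + 1)/(3*3**k), as required.
Telescoping: Σ = s_(13) − s_(3) = -78209331200/6561 − (-16) = -78209226224/6561.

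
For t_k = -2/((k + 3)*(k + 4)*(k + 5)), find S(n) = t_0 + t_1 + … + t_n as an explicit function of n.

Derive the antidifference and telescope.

S(n) = (-n**2 - 9*n - 8)/(12*(n**2 + 9*n + 20))

The ratio is (k + 3)/(k + 6).
A = k + 3, B = k + 6, C = 1.
Key eq: (k + 3)·f(k+1) = (k + 5)·f(k) + (1).
d = 2 from the (1,1,0) case.
Solve for f: f(k) = k*(k + 7)/24 (degree 2 ≤ 2).
So s_k = (B(k−1)f/C)·t_k = (k*(k + 5)*(k + 7)/24)·t_k = k*(-k - 7)/(12*(k + 3)*(k + 4)).
Check: Δs_k = -2/(k**3 + 12*k**2 + 47*k + 60). ✓
Evaluate: s_(n+1) = (-n**2 - 9*n - 8)/(12*(n**2 + 9*n + 20)); subtract s_(0) = 0 ⇒ S(n) = (-n**2 - 9*n - 8)/(12*(n**2 + 9*n + 20)).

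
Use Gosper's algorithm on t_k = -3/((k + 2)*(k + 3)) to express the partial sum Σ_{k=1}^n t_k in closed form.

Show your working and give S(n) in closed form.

Compute t_(k+1)/t_k: get (k + 2)/(k + 4).
Normal form (A,B,C) = (k + 2, k + 4, 1).
Need (k + 2)·f(k+1) − (k + 3)·f(k) = 1.
From deg A=1, deg B=1, deg C=0: d=1.
Solving with deg f ≤ 1: f(k) = k/2.
Get s_k = R·t_k = -3*k/(2*k + 4) with R(k) = B(k−1)f(k)/C(k) = k*(k + 3)/2.
Verify: -3/(k**2 + 5*k + 6) matches t_k.
Telescope: S(n) = s_(n+1) − s_(1) = 3*(-n - 1)/(2*(n + 3)) − (-1/2) = -n/(n + 3).

S(n) = -n/(n + 3)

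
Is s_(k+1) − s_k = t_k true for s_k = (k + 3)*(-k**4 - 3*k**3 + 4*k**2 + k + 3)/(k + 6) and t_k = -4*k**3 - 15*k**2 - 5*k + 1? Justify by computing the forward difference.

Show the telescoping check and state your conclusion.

s_(k+1) = (-k**5 - 11*k**4 - 39*k**3 - 48*k**2 - 12*k + 16)/(k + 7)
s_(k+1) − s_k = (-4*k**5 - 58*k**4 - 260*k**3 - 397*k**2 - 107*k + 33)/(k**2 + 13*k + 42)
(s_(k+1) − s_k) − t_k = 9*(k**4 + 12*k**3 + 33*k**2 + 10*k - 1)/(k**2 + 13*k + 42)

Invalid: residual 9*(k**4 + 12*k**3 + 33*k**2 + 10*k - 1)/(k**2 + 13*k + 42) ≠ 0.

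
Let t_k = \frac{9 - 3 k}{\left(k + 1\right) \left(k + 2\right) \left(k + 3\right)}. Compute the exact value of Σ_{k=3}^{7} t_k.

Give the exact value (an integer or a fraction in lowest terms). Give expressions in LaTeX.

Ratio r(k) = (k - 2)*(k + 1)/((k - 3)*(k + 4)).
Normal form (A,B,C) = (k + 1, k + 4, k - 3).
Key eq: (k + 1)·f(k+1) = (k + 3)·f(k) + (k - 3).
Bound: deg f ≤ 2.
Solving with deg f ≤ 2: f(k) = -k*(k + 5)/2.
Certificate R = B(k−1)f/C = -k*(k + 3)*(k + 5)/(2*(k - 3)) gives s_k = 3*k*(k + 5)/(2*(k + 1)*(k + 2)).
Δs = 3*(3 - k)/(k**3 + 6*k**2 + 11*k + 6), as required.
Evaluate s at k=8 and k=3: 26/15 and 9/5; difference -1/15.

Σ = -1/15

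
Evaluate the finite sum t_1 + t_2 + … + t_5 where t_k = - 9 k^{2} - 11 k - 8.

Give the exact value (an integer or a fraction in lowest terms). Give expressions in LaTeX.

Σ = -700

Compute t_(k+1)/t_k: get (9*k**2 + 29*k + 28)/(9*k**2 + 11*k + 8).
Factor: A=1; B=1; C=k**2 + 11*k/9 + 8/9.
Key eq: (1)·f(k+1) = (1)·f(k) + (k**2 + 11*k/9 + 8/9).
deg f ≤ 3 (via 0,0,2).
Solving with deg f ≤ 3: f(k) = k*(3*k**2 + k + 4)/9.
Then R = B(k−1)f/C = k*(3*k**2 + k + 4)/(9*k**2 + 11*k + 8), so s_k = R(k)·t_k = k*(-3*k**2 - k - 4).
Δs = -9*k**2 - 11*k - 8, as required.
Σ_(k=1)^(5) t_k = s_(6) − s_(1) = -708 − (-8) = -700.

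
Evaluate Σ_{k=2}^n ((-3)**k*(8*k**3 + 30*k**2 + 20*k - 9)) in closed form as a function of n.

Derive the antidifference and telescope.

S(n) = 6*(-3)**n*n**3 + 27*(-3)**n*n**2 + 24*(-3)**n*n - 6*(-3)**n + 153

Step 1: r(k) = 3*(-8*k**3 - 54*k**2 - 104*k - 49)/(8*k**3 + 30*k**2 + 20*k - 9).
Take A(k)=-3, B(k)=1, C(k)=k**3 + 15*k**2/4 + 5*k/2 - 9/8.
Key eq: (-3)·f(k+1) = (1)·f(k) + (k**3 + 15*k**2/4 + 5*k/2 - 9/8).
From deg A=0, deg B=0, deg C=3: d=3.
Solving with deg f ≤ 3: f(k) = -(2*k**3 + 3*k**2 - 4*k - 3)/8.
Get s_k = R·t_k = (-3)**k*(-2*k**3 - 3*k**2 + 4*k + 3) with R(k) = B(k−1)f(k)/C(k) = -(2*k**3 + 3*k**2 - 4*k - 3)/(8*k**3 + 30*k**2 + 20*k - 9).
Check: Δs_k = (-3)**k*(8*k**3 + 30*k**2 + 20*k - 9). ✓
Evaluate: s_(n+1) = (-3)**(n + 1)*(-2*n**3 - 9*n**2 - 8*n + 2); subtract s_(2) = -153 ⇒ S(n) = 6*(-3)**n*n**3 + 27*(-3)**n*n**2 + 24*(-3)**n*n - 6*(-3)**n + 153.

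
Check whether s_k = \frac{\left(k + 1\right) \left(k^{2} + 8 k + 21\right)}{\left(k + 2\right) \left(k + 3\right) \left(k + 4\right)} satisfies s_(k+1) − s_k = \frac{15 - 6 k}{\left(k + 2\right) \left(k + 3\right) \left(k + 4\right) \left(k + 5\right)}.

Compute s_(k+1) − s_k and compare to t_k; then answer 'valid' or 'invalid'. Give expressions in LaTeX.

s_(k+1) = (k + 2)*(8*k + (k + 1)**2 + 29)/((k + 3)*(k + 4)*(k + 5))
s_(k+1) − s_k = 3*(5 - 2*k)/(k**4 + 14*k**3 + 71*k**2 + 154*k + 120)
(s_(k+1) − s_k) − t_k = 0

valid (s_(k+1) − s_k reduces to t_k)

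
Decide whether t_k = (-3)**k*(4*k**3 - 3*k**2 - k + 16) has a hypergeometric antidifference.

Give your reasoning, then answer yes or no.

Ratio r(k) = 3*(-4*k**3 - 9*k**2 - 5*k - 16)/(4*k**3 - 3*k**2 - k + 16).
Gosper form: A/B · C(k+1)/C(k) with A=-3, B=1, C=k**3 - 3*k**2/4 - k/4 + 4.
Need (-3)·f(k+1) − (1)·f(k) = k**3 - 3*k**2/4 - k/4 + 4.
Degrees (0,0,3) ⇒ d ≤ 3.
Match coefficients ⇒ f(k) = -(k**3 - 3*k**2 + 2*k + 4)/4.
Then R = B(k−1)f/C = -(k**3 - 3*k**2 + 2*k + 4)/(4*k**3 - 3*k**2 - k + 16), so s_k = R(k)·t_k = (-3)**k*(-k**3 + 3*k**2 - 2*k - 4).
Δs = (-3)**k*(4*k**3 - 3*k**2 - k + 16), as required.

Yes. s_k = (-3)**k*(-k**3 + 3*k**2 - 2*k - 4).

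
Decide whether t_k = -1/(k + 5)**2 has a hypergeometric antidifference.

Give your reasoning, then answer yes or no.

No; the coefficient equations for f are inconsistent.

r(k) = (k + 5)**2/(k + 6)**2 after simplifying.
Gosper form: A/B · C(k+1)/C(k) with A=k**2 + 10*k + 25, B=k**2 + 12*k + 36, C=1.
Set up (k**2 + 10*k + 25)·f(k+1) − (k**2 + 10*k + 25)·f(k) − (1) = 0.
Bound: deg f ≤ 0.
Put f(k) = c0: A·f(k+1) − B(k−1)·f(k) − C = -1; need -1 = 0 — inconsistent ⇒ no f, not summable.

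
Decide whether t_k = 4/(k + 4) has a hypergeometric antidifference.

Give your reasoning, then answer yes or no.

No — the linear system for f has no solution.

Compute t_(k+1)/t_k: get (k + 4)/(k + 5).
Gosper form: A/B · C(k+1)/C(k) with A=k + 4, B=k + 5, C=1.
Need (k + 4)·f(k+1) − (k + 4)·f(k) = 1.
Degrees (1,1,0) ⇒ d ≤ 0.
f = c0 ⇒ A·f(k+1) − B(k−1)·f(k) − C = -1. The system {-1 = 0} is inconsistent; no antidifference.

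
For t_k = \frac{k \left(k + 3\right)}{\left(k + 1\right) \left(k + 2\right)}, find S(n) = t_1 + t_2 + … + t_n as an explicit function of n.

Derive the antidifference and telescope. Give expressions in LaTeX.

Ratio r(k) = (k + 1)**2*(k + 4)/(k*(k + 3)**2).
Take A(k)=k + 1, B(k)=k + 3, C(k)=k**2 + 3*k.
Key eq: (k + 1)·f(k+1) = (k + 2)·f(k) + (k**2 + 3*k).
From deg A=1, deg B=1, deg C=2: d=2.
A polynomial solution: f(k) = k*(k - 1).
R(k) = B(k−1)·f(k)/C(k) = (k - 1)*(k + 2)/(k + 3); s_k = R·t_k = k*(k - 1)/(k + 1).
s_(k+1) − s_k = k*(k + 3)/(k**2 + 3*k + 2) = t_k.
s_(n+1) = n*(n + 1)/(n + 2) and s_(1) = 0, so S(n) = n*(n + 1)/(n + 2).

S(n) = \frac{n \left(n + 1\right)}{n + 2}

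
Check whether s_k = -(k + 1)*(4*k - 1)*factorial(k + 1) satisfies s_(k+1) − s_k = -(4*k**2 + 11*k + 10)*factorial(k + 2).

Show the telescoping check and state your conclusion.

Invalid: residual (4*k**2 + 7*k + 7)*factorial(k + 1) ≠ 0.

s_(k+1) = -(k + 2)*(4*k + 3)*factorial(k + 2)
s_(k+1) − s_k = -(4*k**3 + 15*k**2 + 25*k + 13)*factorial(k + 1)
(s_(k+1) − s_k) − t_k = (4*k**2 + 7*k + 7)*factorial(k + 1)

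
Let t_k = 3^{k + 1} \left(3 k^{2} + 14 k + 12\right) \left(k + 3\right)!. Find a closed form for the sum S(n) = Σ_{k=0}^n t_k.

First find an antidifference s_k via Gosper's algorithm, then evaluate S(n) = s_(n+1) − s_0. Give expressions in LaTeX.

Compute t_(k+1)/t_k: get 3*(3*k**3 + 32*k**2 + 109*k + 116)/(3*k**2 + 14*k + 12).
Normal form (A,B,C) = (3*k + 12, 1, k**2 + 14*k/3 + 4).
f must satisfy (3*k + 12)·f(k+1) − (1)·f(k) = k**2 + 14*k/3 + 4.
Bound: deg f ≤ 1.
Match coefficients ⇒ f(k) = k/3.
Certificate R = B(k−1)f/C = k/(3*k**2 + 14*k + 12) gives s_k = 3**(k + 1)*k*factorial(k + 3).
s_(k+1) − s_k = 3**(k + 1)*(3*k**2 + 14*k + 12)*factorial(k + 3) = t_k.
s_(n+1) = 3**(n + 2)*(n + 1)*factorial(n + 4) and s_(0) = 0, so S(n) = 3**(n + 2)*(n + 1)*factorial(n + 4).

S(n) = 3^{n + 2} \left(n + 1\right) \left(n + 4\right)!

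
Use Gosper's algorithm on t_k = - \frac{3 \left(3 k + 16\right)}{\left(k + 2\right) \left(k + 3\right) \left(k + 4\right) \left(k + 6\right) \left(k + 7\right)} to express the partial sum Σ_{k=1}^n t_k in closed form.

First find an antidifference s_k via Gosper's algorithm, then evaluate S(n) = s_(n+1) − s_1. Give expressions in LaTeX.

S(n) = \frac{n \left(- n^{2} - 14 n - 61\right)}{28 \left(n^{3} + 14 n^{2} + 61 n + 84\right)}

The ratio is (k + 2)*(k + 6)*(3*k + 19)/((k + 5)*(k + 8)*(3*k + 16)).
So A=k + 2 and B=k + 8, with C=k**2 + 31*k/3 + 80/3.
Set up (k + 2)·f(k+1) − (k + 7)·f(k) − (k**2 + 31*k/3 + 80/3) = 0.
deg f ≤ 5 (via 1,1,2).
Solve for f: f(k) = k*(k + 4)*(k + 5)*(k**2 + 11*k + 36)/108 (degree 5 ≤ 5).
Get s_k = R·t_k = k*(-k**2 - 11*k - 36)/(12*(k**3 + 11*k**2 + 36*k + 36)) with R(k) = B(k−1)f(k)/C(k) = k*(k + 4)*(k + 7)*(k**2 + 11*k + 36)/(36*(3*k + 16)).
Check: Δs_k = 3*(-3*k - 16)/(k**5 + 22*k**4 + 185*k**3 + 740*k**2 + 1404*k + 1008). ✓
Evaluate: s_(n+1) = (-n**3 - 14*n**2 - 61*n - 48)/(12*(n**3 + 14*n**2 + 61*n + 84)); subtract s_(1) = -1/21 ⇒ S(n) = n*(-n**2 - 14*n - 61)/(28*(n**3 + 14*n**2 + 61*n + 84)).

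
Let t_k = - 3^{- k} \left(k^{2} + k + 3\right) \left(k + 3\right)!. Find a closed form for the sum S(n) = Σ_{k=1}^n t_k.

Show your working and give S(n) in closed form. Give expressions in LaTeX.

S(n) = - 3^{- n} n \left(n + 4\right)!

The ratio is (k + 4)*(k + (k + 1)**2 + 4)/(3*(k**2 + k + 3)).
Take A(k)=k/3 + 4/3, B(k)=1, C(k)=k**2 + k + 3.
Key eq: (k/3 + 4/3)·f(k+1) = (1)·f(k) + (k**2 + k + 3).
Degrees (1,0,2) ⇒ d ≤ 1.
A polynomial solution: f(k) = 3*(k - 1).
Certificate R = B(k−1)f/C = 3*(k - 1)/(k**2 + k + 3) gives s_k = -3**(1 - k)*(k - 1)*factorial(k + 3).
s_(k+1) − s_k = -(k**2 + k + 3)*factorial(k + 3)/3**k = t_k.
Telescope: S(n) = s_(n+1) − s_(1) = -n*factorial(n + 4)/3**n − (0) = -n*factorial(n + 4)/3**n.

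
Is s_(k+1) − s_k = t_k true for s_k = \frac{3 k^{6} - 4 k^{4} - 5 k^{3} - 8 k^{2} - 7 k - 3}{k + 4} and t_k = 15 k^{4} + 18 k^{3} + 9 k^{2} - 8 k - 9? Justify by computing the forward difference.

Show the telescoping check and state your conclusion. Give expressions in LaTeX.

s_(k+1) = (3*k**6 + 18*k**5 + 41*k**4 + 39*k**3 - 2*k**2 - 36*k - 24)/(k + 5)
s_(k+1) − s_k = (15*k**6 + 117*k**5 + 228*k**4 + 187*k**3 + 3*k**2 - 130*k - 81)/(k**2 + 9*k + 20)
(s_(k+1) − s_k) − t_k = 3*(-12*k**5 - 81*k**4 - 82*k**3 - 32*k**2 + 37*k + 33)/(k**2 + 9*k + 20)

Invalid: residual \frac{3 \left(- 12 k^{5} - 81 k^{4} - 82 k^{3} - 32 k^{2} + 37 k + 33\right)}{k^{2} + 9 k + 20} ≠ 0.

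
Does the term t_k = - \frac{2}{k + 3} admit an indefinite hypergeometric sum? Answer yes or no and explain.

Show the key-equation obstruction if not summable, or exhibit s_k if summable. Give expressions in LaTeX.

No — t_k has no hypergeometric antidifference.

r(k) = (k + 3)/(k + 4) after simplifying.
Normal form (A,B,C) = (k + 3, k + 4, 1).
Need (k + 3)·f(k+1) − (k + 3)·f(k) = 1.
Bound: deg f ≤ 0.
Generic f = c0 gives residual -1; -1 = 0 cannot hold, so t_k is not Gosper-summable.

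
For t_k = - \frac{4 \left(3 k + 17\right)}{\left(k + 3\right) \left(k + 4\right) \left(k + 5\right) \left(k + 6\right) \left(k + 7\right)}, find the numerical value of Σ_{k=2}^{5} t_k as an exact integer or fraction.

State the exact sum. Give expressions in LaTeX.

Σ = -7/540

The ratio is (k + 3)*(3*k + 20)/((k + 8)*(3*k + 17)).
Take A(k)=k + 3, B(k)=k + 8, C(k)=k + 17/3.
Solve (k + 3)·f(k+1) − (k + 7)·f(k) = k + 17/3.
deg f ≤ 4 (via 1,1,1).
A polynomial solution: f(k) = k*(k + 5)*(k**2 + 13*k + 54)/216.
So s_k = (B(k−1)f/C)·t_k = (k*(k + 5)*(k + 7)*(k**2 + 13*k + 54)/(72*(3*k + 17)))·t_k = k*(-k**2 - 13*k - 54)/(18*(k**3 + 13*k**2 + 54*k + 72)).
Δs = 4*(-3*k - 17)/(k**5 + 25*k**4 + 245*k**3 + 1175*k**2 + 2754*k + 2520), as required.
Sum = s_(6) − s_(2); s_(6) = -7/135, s_(2) = -7/180 ⇒ -7/540.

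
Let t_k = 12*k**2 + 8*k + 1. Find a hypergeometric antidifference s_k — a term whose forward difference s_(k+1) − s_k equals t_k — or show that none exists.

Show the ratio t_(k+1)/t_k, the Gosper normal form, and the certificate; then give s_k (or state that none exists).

s_k = k*(4*k**2 - 2*k - 1)

r(k) = (12*k**2 + 32*k + 21)/(12*k**2 + 8*k + 1) after simplifying.
Take A(k)=1, B(k)=1, C(k)=k**2 + 2*k/3 + 1/12.
f must satisfy (1)·f(k+1) − (1)·f(k) = k**2 + 2*k/3 + 1/12.
Bound: deg f ≤ 3.
Solving with deg f ≤ 3: f(k) = k*(4*k**2 - 2*k - 1)/12.
So s_k = (B(k−1)f/C)·t_k = (k*(4*k**2 - 2*k - 1)/((2*k + 1)*(6*k + 1)))·t_k = k*(4*k**2 - 2*k - 1).
Check: Δs_k = 12*k**2 + 8*k + 1. ✓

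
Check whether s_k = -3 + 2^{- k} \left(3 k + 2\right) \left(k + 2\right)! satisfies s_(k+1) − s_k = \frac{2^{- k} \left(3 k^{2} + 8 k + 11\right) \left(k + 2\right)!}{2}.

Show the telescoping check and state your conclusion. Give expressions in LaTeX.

s_(k+1) = 2**(-k - 1)*(3*k + 5)*factorial(k + 3) - 3
s_(k+1) − s_k = (3*k**2 + 8*k + 11)*factorial(k + 2)/(2*2**k)
(s_(k+1) − s_k) − t_k = 0

valid (s_(k+1) − s_k reduces to t_k)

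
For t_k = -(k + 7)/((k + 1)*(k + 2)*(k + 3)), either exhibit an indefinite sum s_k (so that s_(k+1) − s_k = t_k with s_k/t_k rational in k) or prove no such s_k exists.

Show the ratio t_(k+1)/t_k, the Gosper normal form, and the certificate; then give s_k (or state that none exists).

s_k = k*(-2*k - 5)/((k + 1)*(k + 2))

Step 1: r(k) = (k + 1)*(k + 8)/((k + 4)*(k + 7)).
Gosper form: A/B · C(k+1)/C(k) with A=k + 1, B=k + 4, C=k + 7.
Solve (k + 1)·f(k+1) − (k + 3)·f(k) = k + 7.
From deg A=1, deg B=1, deg C=1: d=2.
Coefficient equations give f(k) = k*(2*k + 5).
So s_k = (B(k−1)f/C)·t_k = (k*(k + 3)*(2*k + 5)/(k + 7))·t_k = k*(-2*k - 5)/((k + 1)*(k + 2)).
s_(k+1) − s_k = (-k - 7)/(k**3 + 6*k**2 + 11*k + 6) = t_k.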